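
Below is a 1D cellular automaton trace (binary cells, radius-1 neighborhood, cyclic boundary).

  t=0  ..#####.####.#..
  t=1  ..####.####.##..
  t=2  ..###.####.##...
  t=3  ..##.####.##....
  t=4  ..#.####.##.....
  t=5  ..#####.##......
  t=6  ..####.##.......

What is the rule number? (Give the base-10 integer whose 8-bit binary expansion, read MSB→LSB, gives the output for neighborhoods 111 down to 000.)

172

  nb ###: next=#  (t=0,i=3, bit7=1)
  nb ##.: next=.  (t=0,i=6, bit6=0)
  nb #.#: next=#  (t=0,i=7, bit5=1)
  nb #..: next=.  (t=0,i=14, bit4=0)
  nb .##: next=#  (t=0,i=2, bit3=1)
  nb .#.: next=#  (t=0,i=13, bit2=1)
  nb ..#: next=.  (t=0,i=1, bit1=0)
  nb ...: next=.  (t=0,i=0, bit0=0)
  bits 10101100 = 172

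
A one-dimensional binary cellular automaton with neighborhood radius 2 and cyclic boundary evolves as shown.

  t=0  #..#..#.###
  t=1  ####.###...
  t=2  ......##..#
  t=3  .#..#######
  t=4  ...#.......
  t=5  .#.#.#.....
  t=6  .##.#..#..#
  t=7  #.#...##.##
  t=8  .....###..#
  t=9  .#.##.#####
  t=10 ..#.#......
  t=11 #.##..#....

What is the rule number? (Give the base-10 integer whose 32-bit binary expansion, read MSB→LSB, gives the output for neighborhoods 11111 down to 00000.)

  nb #####: next=.  (t=3,i=6, bit31=0)
  nb ####.: next=.  (t=0,i=10, bit30=0)
  nb ###.#: next=.  (t=1,i=3, bit29=0)
  nb ###..: next=#  (t=0,i=0, bit28=1)
  nb ##.##: next=.  (t=1,i=4, bit27=0)
  nb ##.#.: next=.  (t=3,i=0, bit26=0)
  nb ##..#: next=#  (t=0,i=1, bit25=1)
  nb ##...: next=.  (t=1,i=8, bit24=0)
  nb #.###: next=.  (t=0,i=8, bit23=0)
  nb #.##.: next=.  (t=6,i=1, bit22=0)
  nb #.#.#: next=.  (t=5,i=3, bit21=0)
  nb #.#..: next=.  (t=3,i=1, bit20=0)
  nb #..##: next=#  (t=3,i=3, bit19=1)
  nb #..#.: next=#  (t=0,i=2, bit18=1)
  nb #...#: next=.  (t=1,i=9, bit17=0)
  nb #....: next=#  (t=2,i=1, bit16=1)
  nb .####: next=.  (t=0,i=9, bit15=0)
  nb .###.: next=#  (t=1,i=6, bit14=1)
  nb .##.#: next=#  (t=6,i=2, bit13=1)
  nb .##..: next=#  (t=2,i=7, bit12=1)
  nb .#.##: next=#  (t=0,i=7, bit11=1)
  nb .#.#.: next=#  (t=5,i=2, bit10=1)
  nb .#..#: next=.  (t=0,i=4, bit9=0)
  nb .#...: next=.  (t=2,i=0, bit8=0)
  nb ..###: next=.  (t=1,i=0, bit7=0)
  nb ..##.: next=#  (t=2,i=6, bit6=1)
  nb ..#.#: next=#  (t=0,i=6, bit5=1)
  nb ..#..: next=#  (t=0,i=3, bit4=1)
  nb ...##: next=#  (t=1,i=10, bit3=1)
  nb ...#.: next=.  (t=4,i=2, bit2=0)
  nb ....#: next=#  (t=2,i=4, bit1=1)
  nb .....: next=.  (t=2,i=2, bit0=0)
  bits 00010010000011010111110001111010 = 302873722

302873722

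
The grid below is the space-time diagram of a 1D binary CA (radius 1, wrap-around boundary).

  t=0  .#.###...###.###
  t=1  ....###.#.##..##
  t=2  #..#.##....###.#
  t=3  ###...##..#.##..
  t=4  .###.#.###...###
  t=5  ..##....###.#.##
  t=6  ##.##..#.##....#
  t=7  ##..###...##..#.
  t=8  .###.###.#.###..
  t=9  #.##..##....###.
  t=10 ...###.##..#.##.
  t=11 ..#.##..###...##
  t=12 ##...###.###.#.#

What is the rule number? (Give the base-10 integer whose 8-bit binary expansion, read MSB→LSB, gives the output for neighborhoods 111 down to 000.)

210

  ###|#  b7=1 t=0,i=4
  ##.|#  b6=1 t=0,i=5
  #.#|.  b5=0 t=0,i=0
  #..|#  b4=1 t=0,i=6
  .##|.  b3=0 t=0,i=3
  .#.|.  b2=0 t=0,i=1
  ..#|#  b1=1 t=0,i=8
  ...|.  b0=0 t=0,i=7
  bits 11010010 = 210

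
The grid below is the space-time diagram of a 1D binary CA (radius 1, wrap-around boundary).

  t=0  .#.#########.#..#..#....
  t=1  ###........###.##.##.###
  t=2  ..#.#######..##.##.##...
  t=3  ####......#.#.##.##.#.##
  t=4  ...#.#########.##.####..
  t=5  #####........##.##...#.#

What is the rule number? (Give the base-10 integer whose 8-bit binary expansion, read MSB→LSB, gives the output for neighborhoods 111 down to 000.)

  ### -> .   bit 7 = 0  t=0,i=4
  ##. -> #   bit 6 = 1  t=0,i=11
  #.# -> #   bit 5 = 1  t=0,i=2
  #.. -> .   bit 4 = 0  t=0,i=14
  .## -> .   bit 3 = 0  t=0,i=3
  .#. -> #   bit 2 = 1  t=0,i=1
  ..# -> #   bit 1 = 1  t=0,i=0
  ... -> #   bit 0 = 1  t=0,i=21
  bits 01100111 = 103

103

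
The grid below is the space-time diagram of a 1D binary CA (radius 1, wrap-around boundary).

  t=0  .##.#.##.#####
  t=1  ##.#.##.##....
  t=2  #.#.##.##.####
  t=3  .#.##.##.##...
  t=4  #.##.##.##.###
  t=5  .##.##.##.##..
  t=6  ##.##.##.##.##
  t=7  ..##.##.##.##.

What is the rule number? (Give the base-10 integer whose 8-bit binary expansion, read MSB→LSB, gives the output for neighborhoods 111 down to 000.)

59

  nb ###: next=.  (t=0,i=10, bit7=0)
  nb ##.: next=.  (t=0,i=2, bit6=0)
  nb #.#: next=#  (t=0,i=0, bit5=1)
  nb #..: next=#  (t=1,i=10, bit4=1)
  nb .##: next=#  (t=0,i=1, bit3=1)
  nb .#.: next=.  (t=0,i=4, bit2=0)
  nb ..#: next=#  (t=1,i=13, bit1=1)
  nb ...: next=#  (t=1,i=11, bit0=1)
  bits 00111011 = 59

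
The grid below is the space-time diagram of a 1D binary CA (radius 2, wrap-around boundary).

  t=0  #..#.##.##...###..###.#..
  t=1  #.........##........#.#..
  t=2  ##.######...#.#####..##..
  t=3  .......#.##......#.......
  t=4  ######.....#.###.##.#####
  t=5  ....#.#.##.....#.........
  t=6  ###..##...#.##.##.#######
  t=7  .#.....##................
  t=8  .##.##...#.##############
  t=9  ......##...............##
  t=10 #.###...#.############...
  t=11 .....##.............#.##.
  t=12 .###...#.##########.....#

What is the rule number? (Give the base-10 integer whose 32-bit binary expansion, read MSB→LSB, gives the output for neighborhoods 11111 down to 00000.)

1630668051

  nb #####: next=.  (t=2,i=5, bit31=0)
  nb ####.: next=#  (t=2,i=7, bit30=1)
  nb ###.#: next=#  (t=0,i=20, bit29=1)
  nb ###..: next=.  (t=0,i=15, bit28=0)
  nb ##.##: next=.  (t=0,i=7, bit27=0)
  nb ##.#.: next=.  (t=0,i=21, bit26=0)
  nb ##..#: next=.  (t=0,i=16, bit25=0)
  nb ##...: next=#  (t=0,i=10, bit24=1)
  nb #.###: next=.  (t=2,i=3, bit23=0)
  nb #.##.: next=.  (t=0,i=5, bit22=0)
  nb #.#.#: next=#  (t=5,i=6, bit21=1)
  nb #.#..: next=#  (t=0,i=22, bit20=1)
  nb #..##: next=.  (t=0,i=17, bit19=0)
  nb #..#.: next=.  (t=0,i=2, bit18=0)
  nb #...#: next=#  (t=0,i=11, bit17=1)
  nb #....: next=.  (t=1,i=2, bit16=0)
  nb .####: next=.  (t=2,i=4, bit15=0)
  nb .###.: next=.  (t=0,i=14, bit14=0)
  nb .##.#: next=.  (t=0,i=6, bit13=0)
  nb .##..: next=.  (t=0,i=9, bit12=0)
  nb .#.##: next=.  (t=0,i=4, bit11=0)
  nb .#.#.: next=#  (t=1,i=21, bit10=1)
  nb .#..#: next=.  (t=0,i=1, bit9=0)
  nb .#...: next=#  (t=1,i=1, bit8=1)
  nb ..###: next=.  (t=0,i=13, bit7=0)
  nb ..##.: next=.  (t=1,i=10, bit6=0)
  nb ..#.#: next=.  (t=0,i=3, bit5=0)
  nb ..#..: next=#  (t=0,i=0, bit4=1)
  nb ...##: next=.  (t=0,i=12, bit3=0)
  nb ...#.: next=.  (t=1,i=19, bit2=0)
  nb ....#: next=#  (t=1,i=8, bit1=1)
  nb .....: next=#  (t=1,i=3, bit0=1)
  bits 01100001001100100000010100010011 = 1630668051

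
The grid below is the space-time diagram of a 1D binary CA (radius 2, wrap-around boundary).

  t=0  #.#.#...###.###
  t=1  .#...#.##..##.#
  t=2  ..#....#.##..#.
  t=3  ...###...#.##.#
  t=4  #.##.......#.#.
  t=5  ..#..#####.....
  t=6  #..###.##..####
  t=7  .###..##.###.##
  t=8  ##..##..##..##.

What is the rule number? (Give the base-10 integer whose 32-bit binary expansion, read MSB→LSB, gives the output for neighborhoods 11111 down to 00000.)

  #####|#  b31=1 t=5,i=7
  ####.|#  b30=1 t=0,i=14
  ###.#|.  b29=0 t=0,i=0
  ###..|.  b28=0 t=3,i=5
  ##.##|#  b27=1 t=0,i=11
  ##.#.|#  b26=1 t=0,i=1
  ##..#|#  b25=1 t=1,i=9
  ##...|.  b24=0 t=3,i=6
  #.###|#  b23=1 t=0,i=12
  #.##.|#  b22=1 t=1,i=7
  #.#.#|.  b21=0 t=0,i=2
  #.#..|.  b20=0 t=0,i=4
  #..##|#  b19=1 t=1,i=10
  #..#.|#  b18=1 t=2,i=12
  #...#|.  b17=0 t=0,i=6
  #....|#  b16=1 t=2,i=4
  .####|.  b15=0 t=0,i=13
  .###.|.  b14=0 t=0,i=9
  .##.#|.  b13=0 t=1,i=12
  .##..|.  b12=0 t=1,i=8
  .#.##|.  b11=0 t=1,i=6
  .#.#.|.  b10=0 t=0,i=3
  .#..#|#  b9=1 t=5,i=3
  .#...|#  b8=1 t=0,i=5
  ..###|#  b7=1 t=0,i=8
  ..##.|.  b6=0 t=1,i=11
  ..#.#|.  b5=0 t=1,i=5
  ..#..|.  b4=0 t=2,i=2
  ...##|#  b3=1 t=0,i=7
  ...#.|.  b2=0 t=1,i=4
  ....#|#  b1=1 t=2,i=5
  .....|#  b0=1 t=4,i=6
  bits 11001110110011010000001110001011 = 3469542283

3469542283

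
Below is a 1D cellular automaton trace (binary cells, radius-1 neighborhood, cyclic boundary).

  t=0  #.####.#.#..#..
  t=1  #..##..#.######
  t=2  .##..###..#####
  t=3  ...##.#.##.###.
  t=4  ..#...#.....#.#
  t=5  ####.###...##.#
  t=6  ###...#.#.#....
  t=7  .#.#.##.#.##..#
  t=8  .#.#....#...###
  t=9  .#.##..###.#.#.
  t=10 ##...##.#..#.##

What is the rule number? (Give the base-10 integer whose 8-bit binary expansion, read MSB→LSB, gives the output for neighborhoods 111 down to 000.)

  [7] ### => #  t=0,i=3
  [6] ##. => .  t=0,i=5
  [5] #.# => .  t=0,i=1
  [4] #.. => #  t=0,i=10
  [3] .## => .  t=0,i=2
  [2] .#. => #  t=0,i=0
  [1] ..# => #  t=0,i=11
  [0] ... => .  t=3,i=0
  bits 10010110 = 150

150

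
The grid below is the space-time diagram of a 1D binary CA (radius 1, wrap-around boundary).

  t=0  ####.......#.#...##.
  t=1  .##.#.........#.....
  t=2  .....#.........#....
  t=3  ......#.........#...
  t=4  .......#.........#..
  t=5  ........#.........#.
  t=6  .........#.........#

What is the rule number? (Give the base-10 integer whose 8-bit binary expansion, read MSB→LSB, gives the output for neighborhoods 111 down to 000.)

144

  ### -> #   bit 7 = 1  t=0,i=1
  ##. -> .   bit 6 = 0  t=0,i=3
  #.# -> .   bit 5 = 0  t=0,i=12
  #.. -> #   bit 4 = 1  t=0,i=4
  .## -> .   bit 3 = 0  t=0,i=0
  .#. -> .   bit 2 = 0  t=0,i=11
  ..# -> .   bit 1 = 0  t=0,i=10
  ... -> .   bit 0 = 0  t=0,i=5
  bits 10010000 = 144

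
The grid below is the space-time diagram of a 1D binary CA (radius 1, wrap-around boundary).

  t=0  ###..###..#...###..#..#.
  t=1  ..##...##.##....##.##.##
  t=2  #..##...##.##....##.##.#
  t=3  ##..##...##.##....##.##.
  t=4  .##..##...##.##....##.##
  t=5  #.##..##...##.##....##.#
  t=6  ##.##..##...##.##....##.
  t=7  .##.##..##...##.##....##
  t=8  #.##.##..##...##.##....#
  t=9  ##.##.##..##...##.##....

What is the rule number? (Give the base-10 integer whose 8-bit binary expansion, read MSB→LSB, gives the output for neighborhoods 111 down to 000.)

116

  [7] ### => .  t=0,i=1
  [6] ##. => #  t=0,i=2
  [5] #.# => #  t=0,i=23
  [4] #.. => #  t=0,i=3
  [3] .## => .  t=0,i=0
  [2] .#. => #  t=0,i=10
  [1] ..# => .  t=0,i=4
  [0] ... => .  t=0,i=12
  bits 01110100 = 116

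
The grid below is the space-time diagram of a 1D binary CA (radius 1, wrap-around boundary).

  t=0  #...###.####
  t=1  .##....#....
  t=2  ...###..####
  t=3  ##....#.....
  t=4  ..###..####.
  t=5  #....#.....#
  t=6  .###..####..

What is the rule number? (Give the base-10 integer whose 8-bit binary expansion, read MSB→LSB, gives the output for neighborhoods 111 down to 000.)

  ###|.  b7=0 t=0,i=5
  ##.|.  b6=0 t=0,i=0
  #.#|#  b5=1 t=0,i=7
  #..|#  b4=1 t=0,i=1
  .##|.  b3=0 t=0,i=4
  .#.|.  b2=0 t=1,i=7
  ..#|.  b1=0 t=0,i=3
  ...|#  b0=1 t=0,i=2
  bits 00110001 = 49

49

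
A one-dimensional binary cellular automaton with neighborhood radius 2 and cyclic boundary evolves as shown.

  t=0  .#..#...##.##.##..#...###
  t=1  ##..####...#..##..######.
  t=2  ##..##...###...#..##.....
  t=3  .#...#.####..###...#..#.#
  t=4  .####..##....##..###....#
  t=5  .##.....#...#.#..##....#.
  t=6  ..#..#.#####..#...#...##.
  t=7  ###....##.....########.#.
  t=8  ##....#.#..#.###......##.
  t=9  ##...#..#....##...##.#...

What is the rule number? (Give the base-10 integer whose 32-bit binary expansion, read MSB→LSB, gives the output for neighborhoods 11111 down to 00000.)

  nb #####: next=.  (t=1,i=20, bit31=0)
  nb ####.: next=.  (t=1,i=6, bit30=0)
  nb ###.#: next=.  (t=0,i=24, bit29=0)
  nb ###..: next=.  (t=1,i=7, bit28=0)
  nb ##.##: next=.  (t=0,i=10, bit27=0)
  nb ##.#.: next=#  (t=0,i=0, bit26=1)
  nb ##..#: next=.  (t=0,i=16, bit25=0)
  nb ##...: next=.  (t=1,i=8, bit24=0)
  nb #.###: next=#  (t=3,i=7, bit23=1)
  nb #.##.: next=#  (t=0,i=11, bit22=1)
  nb #.#.#: next=#  (t=3,i=24, bit21=1)
  nb #.#..: next=#  (t=0,i=1, bit20=1)
  nb #..##: next=.  (t=1,i=3, bit19=0)
  nb #..#.: next=.  (t=0,i=3, bit18=0)
  nb #...#: next=#  (t=0,i=6, bit17=1)
  nb #....: next=.  (t=2,i=21, bit16=0)
  nb .####: next=#  (t=1,i=5, bit15=1)
  nb .###.: next=#  (t=0,i=23, bit14=1)
  nb .##.#: next=.  (t=0,i=9, bit13=0)
  nb .##..: next=#  (t=0,i=15, bit12=1)
  nb .#.##: next=.  (t=3,i=6, bit11=0)
  nb .#.#.: next=.  (t=3,i=0, bit10=0)
  nb .#..#: next=.  (t=0,i=2, bit9=0)
  nb .#...: next=#  (t=0,i=5, bit8=1)
  nb ..###: next=#  (t=0,i=22, bit7=1)
  nb ..##.: next=.  (t=0,i=8, bit6=0)
  nb ..#.#: next=.  (t=3,i=5, bit5=0)
  nb ..#..: next=#  (t=0,i=4, bit4=1)
  nb ...##: next=#  (t=0,i=7, bit3=1)
  nb ...#.: next=#  (t=1,i=10, bit2=1)
  nb ....#: next=.  (t=2,i=23, bit1=0)
  nb .....: next=#  (t=2,i=22, bit0=1)
  bits 00000100111100101101000110011101 = 83022237

83022237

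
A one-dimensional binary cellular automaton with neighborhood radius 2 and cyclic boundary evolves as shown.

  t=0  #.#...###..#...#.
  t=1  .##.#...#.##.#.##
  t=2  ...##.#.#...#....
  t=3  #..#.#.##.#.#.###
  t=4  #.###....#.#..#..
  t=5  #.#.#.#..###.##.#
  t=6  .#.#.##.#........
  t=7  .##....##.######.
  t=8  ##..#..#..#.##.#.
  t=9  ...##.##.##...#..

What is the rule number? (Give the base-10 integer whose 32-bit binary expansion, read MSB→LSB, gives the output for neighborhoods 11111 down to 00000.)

2493449329

  ##### -> #   bit 31 = 1  t=7,i=12
  ####. -> .   bit 30 = 0  t=3,i=16
  ###.# -> .   bit 29 = 0  t=5,i=11
  ###.. -> #   bit 28 = 1  t=0,i=8
  ##.## -> .   bit 27 = 0  t=1,i=0
  ##.#. -> #   bit 26 = 1  t=1,i=3
  ##..# -> .   bit 25 = 0  t=0,i=9
  ##... -> .   bit 24 = 0  t=4,i=5
  #.### -> #   bit 23 = 1  t=3,i=14
  #.##. -> .   bit 22 = 0  t=1,i=1
  #.#.# -> .   bit 21 = 0  t=0,i=0
  #.#.. -> #   bit 20 = 1  t=0,i=2
  #..## -> #   bit 19 = 1  t=5,i=8
  #..#. -> #   bit 18 = 1  t=0,i=10
  #...# -> #   bit 17 = 1  t=0,i=4
  #.... -> #   bit 16 = 1  t=2,i=14
  .#### -> .   bit 15 = 0  t=3,i=15
  .###. -> .   bit 14 = 0  t=0,i=7
  .##.# -> .   bit 13 = 0  t=1,i=2
  .##.. -> .   bit 12 = 0  t=7,i=2
  .#.## -> .   bit 11 = 0  t=1,i=9
  .#.#. -> #   bit 10 = 1  t=0,i=1
  .#..# -> .   bit 9 = 0  t=4,i=12
  .#... -> .   bit 8 = 0  t=0,i=3
  ..### -> .   bit 7 = 0  t=0,i=6
  ..##. -> #   bit 6 = 1  t=2,i=3
  ..#.# -> #   bit 5 = 1  t=0,i=15
  ..#.. -> #   bit 4 = 1  t=0,i=11
  ...## -> .   bit 3 = 0  t=0,i=5
  ...#. -> .   bit 2 = 0  t=0,i=14
  ....# -> .   bit 1 = 0  t=2,i=1
  ..... -> #   bit 0 = 1  t=2,i=0
  bits 10010100100111110000010001110001 = 2493449329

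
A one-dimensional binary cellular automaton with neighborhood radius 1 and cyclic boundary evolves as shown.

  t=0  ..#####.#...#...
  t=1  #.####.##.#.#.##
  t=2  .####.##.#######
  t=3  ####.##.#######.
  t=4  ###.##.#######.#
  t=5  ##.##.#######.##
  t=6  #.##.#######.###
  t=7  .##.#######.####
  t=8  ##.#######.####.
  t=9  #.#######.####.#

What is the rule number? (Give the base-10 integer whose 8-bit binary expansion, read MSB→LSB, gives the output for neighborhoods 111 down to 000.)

  ###|#  b7=1 t=0,i=3
  ##.|.  b6=0 t=0,i=6
  #.#|#  b5=1 t=0,i=7
  #..|.  b4=0 t=0,i=9
  .##|#  b3=1 t=0,i=2
  .#.|#  b2=1 t=0,i=8
  ..#|.  b1=0 t=0,i=1
  ...|#  b0=1 t=0,i=0
  bits 10101101 = 173

173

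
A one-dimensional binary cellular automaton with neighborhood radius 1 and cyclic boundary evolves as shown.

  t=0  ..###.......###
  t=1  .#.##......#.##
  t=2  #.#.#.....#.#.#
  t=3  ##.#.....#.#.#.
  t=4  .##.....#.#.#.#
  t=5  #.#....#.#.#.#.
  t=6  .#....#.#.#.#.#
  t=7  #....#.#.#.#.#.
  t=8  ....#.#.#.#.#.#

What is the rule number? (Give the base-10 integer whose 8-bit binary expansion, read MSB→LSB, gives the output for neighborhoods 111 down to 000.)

  nb ###: next=#  (t=0,i=3, bit7=1)
  nb ##.: next=#  (t=0,i=4, bit6=1)
  nb #.#: next=#  (t=1,i=0, bit5=1)
  nb #..: next=.  (t=0,i=0, bit4=0)
  nb .##: next=.  (t=0,i=2, bit3=0)
  nb .#.: next=.  (t=1,i=1, bit2=0)
  nb ..#: next=#  (t=0,i=1, bit1=1)
  nb ...: next=.  (t=0,i=6, bit0=0)
  bits 11100010 = 226

226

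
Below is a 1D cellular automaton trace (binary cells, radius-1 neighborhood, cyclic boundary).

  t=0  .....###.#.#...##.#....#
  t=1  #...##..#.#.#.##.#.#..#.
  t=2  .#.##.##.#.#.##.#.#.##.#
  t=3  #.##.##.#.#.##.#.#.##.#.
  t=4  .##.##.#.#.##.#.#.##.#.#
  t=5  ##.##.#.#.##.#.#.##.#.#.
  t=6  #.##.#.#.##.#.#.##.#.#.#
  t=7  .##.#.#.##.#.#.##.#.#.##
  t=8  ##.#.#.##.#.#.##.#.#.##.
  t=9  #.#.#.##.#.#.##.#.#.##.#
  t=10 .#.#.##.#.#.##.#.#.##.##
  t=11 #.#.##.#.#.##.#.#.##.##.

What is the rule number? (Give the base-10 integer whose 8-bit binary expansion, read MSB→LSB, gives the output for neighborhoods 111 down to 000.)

  ### -> .   bit 7 = 0  t=0,i=6
  ##. -> .   bit 6 = 0  t=0,i=7
  #.# -> #   bit 5 = 1  t=0,i=8
  #.. -> #   bit 4 = 1  t=0,i=0
  .## -> #   bit 3 = 1  t=0,i=5
  .#. -> .   bit 2 = 0  t=0,i=9
  ..# -> #   bit 1 = 1  t=0,i=4
  ... -> .   bit 0 = 0  t=0,i=1
  bits 00111010 = 58

58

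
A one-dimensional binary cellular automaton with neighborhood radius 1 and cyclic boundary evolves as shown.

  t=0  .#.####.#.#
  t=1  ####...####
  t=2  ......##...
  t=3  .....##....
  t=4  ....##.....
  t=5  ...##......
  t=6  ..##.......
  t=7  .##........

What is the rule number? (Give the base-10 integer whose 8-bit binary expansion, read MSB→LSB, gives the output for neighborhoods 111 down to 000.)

46

  ###|.  b7=0 t=0,i=4
  ##.|.  b6=0 t=0,i=6
  #.#|#  b5=1 t=0,i=0
  #..|.  b4=0 t=1,i=4
  .##|#  b3=1 t=0,i=3
  .#.|#  b2=1 t=0,i=1
  ..#|#  b1=1 t=1,i=6
  ...|.  b0=0 t=1,i=5
  bits 00101110 = 46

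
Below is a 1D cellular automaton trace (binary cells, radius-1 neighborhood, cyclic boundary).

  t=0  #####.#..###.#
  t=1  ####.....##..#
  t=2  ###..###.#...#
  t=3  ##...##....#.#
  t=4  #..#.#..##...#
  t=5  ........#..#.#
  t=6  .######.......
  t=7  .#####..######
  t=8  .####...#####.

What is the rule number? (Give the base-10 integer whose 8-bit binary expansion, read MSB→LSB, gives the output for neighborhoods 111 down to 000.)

137

  ### -> #   bit 7 = 1  t=0,i=0
  ##. -> .   bit 6 = 0  t=0,i=4
  #.# -> .   bit 5 = 0  t=0,i=5
  #.. -> .   bit 4 = 0  t=0,i=7
  .## -> #   bit 3 = 1  t=0,i=9
  .#. -> .   bit 2 = 0  t=0,i=6
  ..# -> .   bit 1 = 0  t=0,i=8
  ... -> #   bit 0 = 1  t=1,i=5
  bits 10001001 = 137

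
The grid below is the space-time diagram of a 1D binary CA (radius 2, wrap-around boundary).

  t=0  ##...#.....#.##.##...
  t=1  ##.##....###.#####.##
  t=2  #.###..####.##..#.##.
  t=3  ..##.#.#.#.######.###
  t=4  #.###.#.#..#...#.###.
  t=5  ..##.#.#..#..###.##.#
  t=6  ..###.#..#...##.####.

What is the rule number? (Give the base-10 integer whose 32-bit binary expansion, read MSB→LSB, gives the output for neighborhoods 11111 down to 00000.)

  #####|.  b31=0 t=1,i=15
  ####.|#  b30=1 t=1,i=0
  ###.#|.  b29=0 t=1,i=1
  ###..|.  b28=0 t=2,i=4
  ##.##|#  b27=1 t=0,i=15
  ##.#.|#  b26=1 t=2,i=20
  ##..#|#  b25=1 t=2,i=5
  ##...|.  b24=0 t=0,i=2
  #.###|#  b23=1 t=1,i=13
  #.##.|#  b22=1 t=0,i=13
  #.#.#|.  b21=0 t=2,i=0
  #.#..|.  b20=0 t=4,i=8
  #..##|.  b19=0 t=2,i=6
  #..#.|#  b18=1 t=2,i=15
  #...#|#  b17=1 t=0,i=3
  #....|.  b16=0 t=0,i=7
  .####|.  b15=0 t=1,i=14
  .###.|#  b14=1 t=1,i=10
  .##.#|#  b13=1 t=0,i=14
  .##..|#  b12=1 t=0,i=1
  .#.##|.  b11=0 t=0,i=12
  .#.#.|#  b10=1 t=3,i=6
  .#..#|.  b9=0 t=4,i=9
  .#...|.  b8=0 t=0,i=6
  ..###|#  b7=1 t=1,i=9
  ..##.|#  b6=1 t=0,i=0
  ..#.#|#  b5=1 t=0,i=11
  ..#..|.  b4=0 t=0,i=5
  ...##|#  b3=1 t=0,i=20
  ...#.|#  b2=1 t=0,i=4
  ....#|#  b1=1 t=0,i=9
  .....|.  b0=0 t=0,i=8
  bits 01001110110001100111010011101110 = 1321628910

1321628910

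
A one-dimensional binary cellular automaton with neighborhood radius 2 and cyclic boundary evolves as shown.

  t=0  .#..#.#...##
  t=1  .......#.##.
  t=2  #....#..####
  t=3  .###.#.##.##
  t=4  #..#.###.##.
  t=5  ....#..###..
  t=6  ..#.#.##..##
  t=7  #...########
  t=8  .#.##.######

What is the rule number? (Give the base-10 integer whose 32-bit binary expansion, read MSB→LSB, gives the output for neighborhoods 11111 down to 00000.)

  [31] ##### => #  t=2,i=10
  [30] ####. => #  t=2,i=11
  [29] ###.# => #  t=3,i=3
  [28] ###.. => .  t=2,i=0
  [27] ##.## => #  t=3,i=0
  [26] ##.#. => .  t=0,i=0
  [25] ##..# => #  t=6,i=0
  [24] ##... => #  t=1,i=11
  [23] #.### => .  t=3,i=1
  [22] #.##. => #  t=1,i=9
  [21] #.#.# => #  t=3,i=5
  [20] #.#.. => .  t=0,i=1
  [19] #..## => #  t=2,i=7
  [18] #..#. => .  t=0,i=3
  [17] #...# => .  t=0,i=8
  [16] #.... => #  t=1,i=0
  [15] .#### => .  t=2,i=9
  [14] .###. => .  t=3,i=2
  [13] .##.# => .  t=0,i=11
  [12] .##.. => #  t=1,i=10
  [11] .#.## => #  t=1,i=8
  [10] .#.#. => .  t=0,i=5
  [9] .#..# => .  t=0,i=2
  [8] .#... => #  t=0,i=7
  [7] ..### => #  t=2,i=8
  [6] ..##. => #  t=0,i=10
  [5] ..#.# => .  t=0,i=4
  [4] ..#.. => #  t=2,i=5
  [3] ...## => #  t=0,i=9
  [2] ...#. => .  t=1,i=6
  [1] ....# => #  t=1,i=5
  [0] ..... => .  t=1,i=1
  bits 11101011011010010001100111011010 = 3949533658

3949533658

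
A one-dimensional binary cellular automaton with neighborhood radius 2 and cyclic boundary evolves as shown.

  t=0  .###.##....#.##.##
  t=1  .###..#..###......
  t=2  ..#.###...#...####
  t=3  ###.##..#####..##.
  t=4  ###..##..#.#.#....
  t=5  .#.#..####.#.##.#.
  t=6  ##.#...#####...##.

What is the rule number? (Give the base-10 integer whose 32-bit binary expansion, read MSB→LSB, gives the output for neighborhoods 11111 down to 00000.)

1723257143

  #####|.  b31=0 t=3,i=10
  ####.|#  b30=1 t=2,i=16
  ###.#|#  b29=1 t=0,i=3
  ###..|.  b28=0 t=1,i=3
  ##.##|.  b27=0 t=0,i=0
  ##.#.|#  b26=1 t=5,i=10
  ##..#|#  b25=1 t=1,i=4
  ##...|.  b24=0 t=0,i=7
  #.###|#  b23=1 t=0,i=1
  #.##.|.  b22=0 t=0,i=5
  #.#.#|#  b21=1 t=4,i=11
  #.#..|#  b20=1 t=4,i=13
  #..##|.  b19=0 t=1,i=8
  #..#.|#  b18=1 t=1,i=5
  #...#|#  b17=1 t=2,i=8
  #....|.  b16=0 t=0,i=8
  .####|#  b15=1 t=2,i=15
  .###.|#  b14=1 t=0,i=2
  .##.#|.  b13=0 t=0,i=14
  .##..|#  b12=1 t=0,i=6
  .#.##|.  b11=0 t=0,i=12
  .#.#.|.  b10=0 t=4,i=10
  .#..#|.  b9=0 t=1,i=7
  .#...|#  b8=1 t=2,i=11
  ..###|.  b7=0 t=1,i=1
  ..##.|.  b6=0 t=3,i=15
  ..#.#|#  b5=1 t=0,i=11
  ..#..|#  b4=1 t=1,i=6
  ...##|.  b3=0 t=1,i=0
  ...#.|#  b2=1 t=0,i=10
  ....#|#  b1=1 t=0,i=9
  .....|#  b0=1 t=1,i=14
  bits 01100110101101101101000100110111 = 1723257143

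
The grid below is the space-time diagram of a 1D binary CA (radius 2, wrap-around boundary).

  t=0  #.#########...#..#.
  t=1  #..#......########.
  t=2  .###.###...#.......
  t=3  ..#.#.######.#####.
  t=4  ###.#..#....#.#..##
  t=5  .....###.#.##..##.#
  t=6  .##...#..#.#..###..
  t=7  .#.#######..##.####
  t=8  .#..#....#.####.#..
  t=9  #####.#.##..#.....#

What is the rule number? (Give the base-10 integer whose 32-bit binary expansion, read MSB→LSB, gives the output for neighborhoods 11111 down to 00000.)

426762869

  nb #####: next=.  (t=0,i=4, bit31=0)
  nb ####.: next=.  (t=0,i=9, bit30=0)
  nb ###.#: next=.  (t=1,i=17, bit29=0)
  nb ###..: next=#  (t=0,i=10, bit28=1)
  nb ##.##: next=#  (t=2,i=4, bit27=1)
  nb ##.#.: next=.  (t=1,i=18, bit26=0)
  nb ##..#: next=.  (t=5,i=13, bit25=0)
  nb ##...: next=#  (t=0,i=11, bit24=1)
  nb #.###: next=.  (t=0,i=2, bit23=0)
  nb #.##.: next=#  (t=5,i=11, bit22=1)
  nb #.#.#: next=#  (t=0,i=0, bit21=1)
  nb #.#..: next=.  (t=1,i=0, bit20=0)
  nb #..##: next=#  (t=4,i=16, bit19=1)
  nb #..#.: next=#  (t=0,i=16, bit18=1)
  nb #...#: next=#  (t=0,i=12, bit17=1)
  nb #....: next=#  (t=1,i=5, bit16=1)
  nb .####: next=#  (t=0,i=3, bit15=1)
  nb .###.: next=#  (t=2,i=2, bit14=1)
  nb .##.#: next=#  (t=5,i=16, bit13=1)
  nb .##..: next=.  (t=5,i=12, bit12=0)
  nb .#.##: next=.  (t=0,i=1, bit11=0)
  nb .#.#.: next=.  (t=0,i=18, bit10=0)
  nb .#..#: next=#  (t=0,i=15, bit9=1)
  nb .#...: next=.  (t=1,i=4, bit8=0)
  nb ..###: next=.  (t=1,i=10, bit7=0)
  nb ..##.: next=#  (t=5,i=15, bit6=1)
  nb ..#.#: next=#  (t=0,i=17, bit5=1)
  nb ..#..: next=#  (t=0,i=14, bit4=1)
  nb ...##: next=.  (t=1,i=9, bit3=0)
  nb ...#.: next=#  (t=0,i=13, bit2=1)
  nb ....#: next=.  (t=1,i=8, bit1=0)
  nb .....: next=#  (t=1,i=6, bit0=1)
  bits 00011001011011111110001001110101 = 426762869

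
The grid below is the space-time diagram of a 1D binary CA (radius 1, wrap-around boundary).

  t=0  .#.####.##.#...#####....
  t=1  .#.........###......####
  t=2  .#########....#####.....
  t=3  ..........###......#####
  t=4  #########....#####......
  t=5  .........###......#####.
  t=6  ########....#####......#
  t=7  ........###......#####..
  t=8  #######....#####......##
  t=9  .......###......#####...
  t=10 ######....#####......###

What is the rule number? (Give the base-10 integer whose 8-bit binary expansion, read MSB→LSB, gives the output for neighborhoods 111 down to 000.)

  ### -> .   bit 7 = 0  t=0,i=4
  ##. -> .   bit 6 = 0  t=0,i=6
  #.# -> .   bit 5 = 0  t=0,i=2
  #.. -> #   bit 4 = 1  t=0,i=12
  .## -> .   bit 3 = 0  t=0,i=3
  .#. -> #   bit 2 = 1  t=0,i=1
  ..# -> .   bit 1 = 0  t=0,i=0
  ... -> #   bit 0 = 1  t=0,i=13
  bits 00010101 = 21

21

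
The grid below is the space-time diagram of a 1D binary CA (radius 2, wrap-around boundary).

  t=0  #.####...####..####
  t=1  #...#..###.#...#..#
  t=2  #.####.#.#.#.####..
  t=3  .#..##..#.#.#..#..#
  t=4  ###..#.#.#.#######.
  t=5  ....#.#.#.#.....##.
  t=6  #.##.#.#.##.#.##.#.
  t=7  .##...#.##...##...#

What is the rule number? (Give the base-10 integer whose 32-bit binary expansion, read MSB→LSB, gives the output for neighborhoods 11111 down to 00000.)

  ##### -> .   bit 31 = 0  t=0,i=17
  ####. -> #   bit 30 = 1  t=0,i=4
  ###.# -> #   bit 29 = 1  t=0,i=0
  ###.. -> .   bit 28 = 0  t=0,i=5
  ##.## -> .   bit 27 = 0  t=0,i=1
  ##.#. -> .   bit 26 = 0  t=1,i=10
  ##..# -> .   bit 25 = 0  t=0,i=13
  ##... -> .   bit 24 = 0  t=0,i=6
  #.### -> .   bit 23 = 0  t=0,i=2
  #.##. -> #   bit 22 = 1  t=6,i=2
  #.#.# -> .   bit 21 = 0  t=2,i=7
  #.#.. -> #   bit 20 = 1  t=1,i=11
  #..## -> .   bit 19 = 0  t=0,i=14
  #..#. -> #   bit 18 = 1  t=2,i=18
  #...# -> #   bit 17 = 1  t=0,i=7
  #.... -> #   bit 16 = 1  t=5,i=0
  .#### -> .   bit 15 = 0  t=0,i=3
  .###. -> .   bit 14 = 0  t=1,i=8
  .##.# -> .   bit 13 = 0  t=6,i=3
  .##.. -> #   bit 12 = 1  t=1,i=0
  .#.## -> #   bit 11 = 1  t=2,i=1
  .#.#. -> #   bit 10 = 1  t=2,i=8
  .#..# -> #   bit 9 = 1  t=1,i=5
  .#... -> .   bit 8 = 0  t=1,i=12
  ..### -> #   bit 7 = 1  t=0,i=9
  ..##. -> .   bit 6 = 0  t=1,i=18
  ..#.# -> .   bit 5 = 0  t=2,i=0
  ..#.. -> #   bit 4 = 1  t=1,i=4
  ...## -> #   bit 3 = 1  t=0,i=8
  ...#. -> #   bit 2 = 1  t=1,i=3
  ....# -> #   bit 1 = 1  t=5,i=2
  ..... -> .   bit 0 = 0  t=5,i=1
  bits 01100000010101110001111010011110 = 1616322206

1616322206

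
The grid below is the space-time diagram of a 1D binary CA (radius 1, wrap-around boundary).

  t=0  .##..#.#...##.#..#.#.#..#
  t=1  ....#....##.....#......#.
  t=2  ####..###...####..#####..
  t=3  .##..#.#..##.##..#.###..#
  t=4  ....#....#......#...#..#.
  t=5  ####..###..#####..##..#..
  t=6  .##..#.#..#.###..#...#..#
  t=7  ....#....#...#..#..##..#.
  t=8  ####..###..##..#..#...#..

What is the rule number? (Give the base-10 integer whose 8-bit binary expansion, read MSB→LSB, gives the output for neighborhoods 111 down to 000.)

  ###|#  b7=1 t=2,i=1
  ##.|.  b6=0 t=0,i=2
  #.#|.  b5=0 t=0,i=0
  #..|.  b4=0 t=0,i=3
  .##|.  b3=0 t=0,i=1
  .#.|.  b2=0 t=0,i=5
  ..#|#  b1=1 t=0,i=4
  ...|#  b0=1 t=0,i=9
  bits 10000011 = 131

131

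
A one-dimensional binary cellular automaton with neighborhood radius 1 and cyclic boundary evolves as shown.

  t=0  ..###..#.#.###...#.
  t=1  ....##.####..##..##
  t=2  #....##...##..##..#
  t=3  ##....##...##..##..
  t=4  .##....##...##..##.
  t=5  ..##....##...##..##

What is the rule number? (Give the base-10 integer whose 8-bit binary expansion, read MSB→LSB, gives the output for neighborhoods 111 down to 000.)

  ### -> .   bit 7 = 0  t=0,i=3
  ##. -> #   bit 6 = 1  t=0,i=4
  #.# -> #   bit 5 = 1  t=0,i=8
  #.. -> #   bit 4 = 1  t=0,i=5
  .## -> .   bit 3 = 0  t=0,i=2
  .#. -> #   bit 2 = 1  t=0,i=7
  ..# -> .   bit 1 = 0  t=0,i=1
  ... -> .   bit 0 = 0  t=0,i=0
  bits 01110100 = 116

116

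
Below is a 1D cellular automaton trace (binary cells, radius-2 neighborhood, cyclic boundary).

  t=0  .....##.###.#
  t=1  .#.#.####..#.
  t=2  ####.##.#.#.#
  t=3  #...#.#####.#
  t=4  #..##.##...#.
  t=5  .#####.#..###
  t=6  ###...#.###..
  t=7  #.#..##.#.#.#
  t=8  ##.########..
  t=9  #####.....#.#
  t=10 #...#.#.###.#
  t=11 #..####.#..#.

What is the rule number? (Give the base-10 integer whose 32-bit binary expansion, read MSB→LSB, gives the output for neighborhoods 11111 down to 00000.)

  nb #####: next=.  (t=2,i=1, bit31=0)
  nb ####.: next=.  (t=1,i=7, bit30=0)
  nb ###.#: next=.  (t=0,i=10, bit29=0)
  nb ###..: next=#  (t=1,i=8, bit28=1)
  nb ##.##: next=#  (t=0,i=7, bit27=1)
  nb ##.#.: next=#  (t=0,i=11, bit26=1)
  nb ##..#: next=.  (t=1,i=9, bit25=0)
  nb ##...: next=.  (t=3,i=1, bit24=0)
  nb #.###: next=#  (t=0,i=8, bit23=1)
  nb #.##.: next=.  (t=2,i=5, bit22=0)
  nb #.#.#: next=#  (t=1,i=3, bit21=1)
  nb #.#..: next=.  (t=0,i=12, bit20=0)
  nb #..##: next=#  (t=4,i=2, bit19=1)
  nb #..#.: next=#  (t=1,i=0, bit18=1)
  nb #...#: next=.  (t=3,i=2, bit17=0)
  nb #....: next=#  (t=0,i=1, bit16=1)
  nb .####: next=#  (t=1,i=6, bit15=1)
  nb .###.: next=.  (t=0,i=9, bit14=0)
  nb .##.#: next=#  (t=0,i=6, bit13=1)
  nb .##..: next=#  (t=3,i=0, bit12=1)
  nb .#.##: next=.  (t=1,i=4, bit11=0)
  nb .#.#.: next=#  (t=1,i=2, bit10=1)
  nb .#..#: next=#  (t=1,i=12, bit9=1)
  nb .#...: next=.  (t=0,i=0, bit8=0)
  nb ..###: next=#  (t=5,i=10, bit7=1)
  nb ..##.: next=#  (t=0,i=5, bit6=1)
  nb ..#.#: next=#  (t=1,i=1, bit5=1)
  nb ..#..: next=.  (t=1,i=11, bit4=0)
  nb ...##: next=.  (t=0,i=4, bit3=0)
  nb ...#.: next=#  (t=3,i=3, bit2=1)
  nb ....#: next=#  (t=0,i=3, bit1=1)
  nb .....: next=.  (t=0,i=2, bit0=0)
  bits 00011100101011011011011011100110 = 481146598

481146598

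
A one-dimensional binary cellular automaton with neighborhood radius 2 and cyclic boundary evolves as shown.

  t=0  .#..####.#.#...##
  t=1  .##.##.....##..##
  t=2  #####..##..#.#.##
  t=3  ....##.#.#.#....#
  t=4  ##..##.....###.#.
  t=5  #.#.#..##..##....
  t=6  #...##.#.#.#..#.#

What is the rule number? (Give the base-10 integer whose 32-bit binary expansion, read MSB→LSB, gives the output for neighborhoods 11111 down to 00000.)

441574373

  #####|.  b31=0 t=2,i=0
  ####.|.  b30=0 t=0,i=6
  ###.#|.  b29=0 t=0,i=7
  ###..|#  b28=1 t=2,i=4
  ##.##|#  b27=1 t=1,i=0
  ##.#.|.  b26=0 t=0,i=0
  ##..#|#  b25=1 t=1,i=13
  ##...|.  b24=0 t=1,i=6
  #.###|.  b23=0 t=2,i=15
  #.##.|#  b22=1 t=1,i=1
  #.#.#|.  b21=0 t=0,i=9
  #.#..|#  b20=1 t=0,i=1
  #..##|.  b19=0 t=0,i=3
  #..#.|.  b18=0 t=2,i=10
  #...#|.  b17=0 t=0,i=13
  #....|#  b16=1 t=1,i=7
  .####|#  b15=1 t=0,i=5
  .###.|#  b14=1 t=4,i=12
  .##.#|#  b13=1 t=0,i=16
  .##..|.  b12=0 t=1,i=5
  .#.##|.  b11=0 t=2,i=14
  .#.#.|.  b10=0 t=0,i=10
  .#..#|#  b9=1 t=0,i=2
  .#...|#  b8=1 t=0,i=12
  ..###|#  b7=1 t=0,i=4
  ..##.|#  b6=1 t=0,i=15
  ..#.#|#  b5=1 t=2,i=11
  ..#..|.  b4=0 t=3,i=16
  ...##|.  b3=0 t=0,i=14
  ...#.|#  b2=1 t=3,i=15
  ....#|.  b1=0 t=1,i=9
  .....|#  b0=1 t=1,i=8
  bits 00011010010100011110001111100101 = 441574373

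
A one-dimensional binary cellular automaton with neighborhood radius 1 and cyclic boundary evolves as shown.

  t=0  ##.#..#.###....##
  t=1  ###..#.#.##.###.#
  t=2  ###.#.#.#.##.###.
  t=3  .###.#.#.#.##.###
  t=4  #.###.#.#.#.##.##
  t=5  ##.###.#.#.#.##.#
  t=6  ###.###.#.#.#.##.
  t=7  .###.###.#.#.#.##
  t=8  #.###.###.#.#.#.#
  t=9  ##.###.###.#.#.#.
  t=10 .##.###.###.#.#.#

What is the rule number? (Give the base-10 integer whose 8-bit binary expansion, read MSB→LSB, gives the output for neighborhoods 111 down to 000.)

  ###|#  b7=1 t=0,i=0
  ##.|#  b6=1 t=0,i=1
  #.#|#  b5=1 t=0,i=2
  #..|.  b4=0 t=0,i=4
  .##|.  b3=0 t=0,i=8
  .#.|.  b2=0 t=0,i=3
  ..#|#  b1=1 t=0,i=5
  ...|#  b0=1 t=0,i=12
  bits 11100011 = 227

227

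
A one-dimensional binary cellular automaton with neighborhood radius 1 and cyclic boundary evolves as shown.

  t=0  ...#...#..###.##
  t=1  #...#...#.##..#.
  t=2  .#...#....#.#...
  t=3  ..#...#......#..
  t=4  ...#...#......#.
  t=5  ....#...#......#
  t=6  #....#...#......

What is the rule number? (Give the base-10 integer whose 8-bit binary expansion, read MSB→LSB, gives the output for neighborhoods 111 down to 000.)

152

  ### -> #   bit 7 = 1  t=0,i=11
  ##. -> .   bit 6 = 0  t=0,i=12
  #.# -> .   bit 5 = 0  t=0,i=13
  #.. -> #   bit 4 = 1  t=0,i=0
  .## -> #   bit 3 = 1  t=0,i=10
  .#. -> .   bit 2 = 0  t=0,i=3
  ..# -> .   bit 1 = 0  t=0,i=2
  ... -> .   bit 0 = 0  t=0,i=1
  bits 10011000 = 152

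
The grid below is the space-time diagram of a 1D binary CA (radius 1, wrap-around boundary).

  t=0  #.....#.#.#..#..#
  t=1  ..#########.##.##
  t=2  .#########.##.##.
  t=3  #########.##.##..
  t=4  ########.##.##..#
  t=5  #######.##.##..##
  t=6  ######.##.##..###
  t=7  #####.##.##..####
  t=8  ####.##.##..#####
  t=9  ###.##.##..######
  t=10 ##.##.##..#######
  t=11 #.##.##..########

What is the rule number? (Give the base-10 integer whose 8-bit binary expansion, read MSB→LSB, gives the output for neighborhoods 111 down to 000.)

175

  ###|#  b7=1 t=1,i=3
  ##.|.  b6=0 t=0,i=0
  #.#|#  b5=1 t=0,i=7
  #..|.  b4=0 t=0,i=1
  .##|#  b3=1 t=0,i=16
  .#.|#  b2=1 t=0,i=6
  ..#|#  b1=1 t=0,i=5
  ...|#  b0=1 t=0,i=2
  bits 10101111 = 175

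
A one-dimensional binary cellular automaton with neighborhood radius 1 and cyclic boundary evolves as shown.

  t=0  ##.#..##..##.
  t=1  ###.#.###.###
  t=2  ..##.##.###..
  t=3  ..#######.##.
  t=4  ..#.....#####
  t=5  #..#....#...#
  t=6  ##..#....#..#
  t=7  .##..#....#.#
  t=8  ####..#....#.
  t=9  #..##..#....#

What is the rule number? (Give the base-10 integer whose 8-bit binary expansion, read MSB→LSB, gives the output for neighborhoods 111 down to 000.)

  ### -> .   bit 7 = 0  t=1,i=0
  ##. -> #   bit 6 = 1  t=0,i=1
  #.# -> #   bit 5 = 1  t=0,i=2
  #.. -> #   bit 4 = 1  t=0,i=4
  .## -> #   bit 3 = 1  t=0,i=0
  .#. -> .   bit 2 = 0  t=0,i=3
  ..# -> .   bit 1 = 0  t=0,i=5
  ... -> .   bit 0 = 0  t=2,i=0
  bits 01111000 = 120

120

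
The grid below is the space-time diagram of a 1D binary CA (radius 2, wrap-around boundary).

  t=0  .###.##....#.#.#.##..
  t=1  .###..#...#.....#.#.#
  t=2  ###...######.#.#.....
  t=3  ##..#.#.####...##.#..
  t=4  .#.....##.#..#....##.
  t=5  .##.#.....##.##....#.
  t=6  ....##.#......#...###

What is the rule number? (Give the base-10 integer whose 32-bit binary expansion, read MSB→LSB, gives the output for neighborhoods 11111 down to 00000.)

  #####|#  b31=1 t=2,i=8
  ####.|#  b30=1 t=2,i=10
  ###.#|#  b29=1 t=0,i=3
  ###..|.  b28=0 t=1,i=3
  ##.##|.  b27=0 t=0,i=4
  ##.#.|.  b26=0 t=2,i=12
  ##..#|.  b25=0 t=1,i=4
  ##...|.  b24=0 t=0,i=7
  #.###|#  b23=1 t=1,i=1
  #.##.|.  b22=0 t=0,i=5
  #.#.#|.  b21=0 t=0,i=13
  #.#..|#  b20=1 t=2,i=15
  #..##|.  b19=0 t=3,i=20
  #..#.|.  b18=0 t=1,i=5
  #...#|#  b17=1 t=0,i=20
  #....|.  b16=0 t=0,i=8
  .####|.  b15=0 t=2,i=7
  .###.|#  b14=1 t=0,i=2
  .##.#|.  b13=0 t=3,i=16
  .##..|#  b12=1 t=0,i=6
  .#.##|#  b11=1 t=0,i=16
  .#.#.|.  b10=0 t=0,i=12
  .#..#|#  b9=1 t=3,i=19
  .#...|#  b8=1 t=1,i=7
  ..###|#  b7=1 t=0,i=1
  ..##.|.  b6=0 t=3,i=0
  ..#.#|.  b5=0 t=0,i=11
  ..#..|#  b4=1 t=1,i=6
  ...##|.  b3=0 t=0,i=0
  ...#.|#  b2=1 t=0,i=10
  ....#|.  b1=0 t=0,i=9
  .....|#  b0=1 t=1,i=13
  bits 11100000100100100101101110010101 = 3767688085

3767688085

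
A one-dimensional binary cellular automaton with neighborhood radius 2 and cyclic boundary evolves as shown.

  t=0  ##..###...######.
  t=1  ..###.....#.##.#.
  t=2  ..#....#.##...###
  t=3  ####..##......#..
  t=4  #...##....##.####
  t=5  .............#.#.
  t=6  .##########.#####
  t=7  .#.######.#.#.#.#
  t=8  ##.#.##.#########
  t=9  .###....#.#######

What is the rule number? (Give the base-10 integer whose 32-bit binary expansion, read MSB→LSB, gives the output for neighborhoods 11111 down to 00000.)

2797340597

  ##### -> #   bit 31 = 1  t=0,i=12
  ####. -> .   bit 30 = 0  t=0,i=14
  ###.# -> #   bit 29 = 1  t=0,i=15
  ###.. -> .   bit 28 = 0  t=0,i=6
  ##.## -> .   bit 27 = 0  t=0,i=16
  ##.#. -> #   bit 26 = 1  t=1,i=14
  ##..# -> #   bit 25 = 1  t=0,i=2
  ##... -> .   bit 24 = 0  t=0,i=7
  #.### -> #   bit 23 = 1  t=4,i=13
  #.##. -> .   bit 22 = 0  t=0,i=0
  #.#.# -> #   bit 21 = 1  t=7,i=1
  #.#.. -> #   bit 20 = 1  t=1,i=15
  #..## -> #   bit 19 = 1  t=0,i=3
  #..#. -> #   bit 18 = 1  t=2,i=1
  #...# -> .   bit 17 = 0  t=0,i=8
  #.... -> .   bit 16 = 0  t=1,i=6
  .#### -> .   bit 15 = 0  t=0,i=11
  .###. -> .   bit 14 = 0  t=0,i=5
  .##.# -> .   bit 13 = 0  t=1,i=13
  .##.. -> .   bit 12 = 0  t=0,i=1
  .#.## -> .   bit 11 = 0  t=1,i=11
  .#.#. -> #   bit 10 = 1  t=5,i=14
  .#..# -> #   bit 9 = 1  t=3,i=15
  .#... -> #   bit 8 = 1  t=1,i=16
  ..### -> #   bit 7 = 1  t=0,i=4
  ..##. -> .   bit 6 = 0  t=3,i=6
  ..#.# -> #   bit 5 = 1  t=1,i=10
  ..#.. -> #   bit 4 = 1  t=2,i=2
  ...## -> .   bit 3 = 0  t=0,i=9
  ...#. -> #   bit 2 = 1  t=1,i=9
  ....# -> .   bit 1 = 0  t=1,i=8
  ..... -> #   bit 0 = 1  t=1,i=7
  bits 10100110101111000000011110110101 = 2797340597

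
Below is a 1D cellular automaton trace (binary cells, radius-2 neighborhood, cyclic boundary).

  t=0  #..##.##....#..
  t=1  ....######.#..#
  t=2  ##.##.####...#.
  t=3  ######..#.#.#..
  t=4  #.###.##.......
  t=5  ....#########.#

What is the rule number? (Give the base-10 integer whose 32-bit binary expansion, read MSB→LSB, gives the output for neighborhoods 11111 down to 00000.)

  ##### -> #   bit 31 = 1  t=1,i=6
  ####. -> #   bit 30 = 1  t=1,i=8
  ###.# -> #   bit 29 = 1  t=1,i=9
  ###.. -> .   bit 28 = 0  t=2,i=9
  ##.## -> #   bit 27 = 1  t=0,i=5
  ##.#. -> .   bit 26 = 0  t=1,i=10
  ##..# -> #   bit 25 = 1  t=3,i=6
  ##... -> #   bit 24 = 1  t=0,i=8
  #.### -> .   bit 23 = 0  t=2,i=6
  #.##. -> #   bit 22 = 1  t=0,i=6
  #.#.# -> .   bit 21 = 0  t=3,i=10
  #.#.. -> .   bit 20 = 0  t=1,i=11
  #..## -> .   bit 19 = 0  t=0,i=2
  #..#. -> #   bit 18 = 1  t=0,i=14
  #...# -> .   bit 17 = 0  t=2,i=11
  #.... -> #   bit 16 = 1  t=0,i=9
  .#### -> .   bit 15 = 0  t=1,i=5
  .###. -> .   bit 14 = 0  t=4,i=3
  .##.# -> #   bit 13 = 1  t=0,i=4
  .##.. -> #   bit 12 = 1  t=0,i=7
  .#.## -> .   bit 11 = 0  t=2,i=14
  .#.#. -> .   bit 10 = 0  t=3,i=9
  .#..# -> .   bit 9 = 0  t=0,i=1
  .#... -> #   bit 8 = 1  t=1,i=0
  ..### -> #   bit 7 = 1  t=1,i=4
  ..##. -> .   bit 6 = 0  t=0,i=3
  ..#.# -> .   bit 5 = 0  t=2,i=13
  ..#.. -> .   bit 4 = 0  t=0,i=0
  ...## -> #   bit 3 = 1  t=1,i=3
  ...#. -> #   bit 2 = 1  t=0,i=11
  ....# -> .   bit 1 = 0  t=0,i=10
  ..... -> #   bit 0 = 1  t=4,i=10
  bits 11101011010001010011000110001101 = 3947180429

3947180429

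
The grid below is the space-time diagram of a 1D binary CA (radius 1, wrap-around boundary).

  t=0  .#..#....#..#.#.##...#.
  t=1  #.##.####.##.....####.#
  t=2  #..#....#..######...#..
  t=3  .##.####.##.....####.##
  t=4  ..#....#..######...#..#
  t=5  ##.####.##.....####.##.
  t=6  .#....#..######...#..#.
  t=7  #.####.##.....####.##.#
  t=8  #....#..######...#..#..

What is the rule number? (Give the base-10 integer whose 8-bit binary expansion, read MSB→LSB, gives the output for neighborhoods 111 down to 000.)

  [7] ### => .  t=1,i=6
  [6] ##. => #  t=0,i=17
  [5] #.# => .  t=0,i=13
  [4] #.. => #  t=0,i=2
  [3] .## => .  t=0,i=16
  [2] .#. => .  t=0,i=1
  [1] ..# => #  t=0,i=0
  [0] ... => #  t=0,i=6
  bits 01010011 = 83

83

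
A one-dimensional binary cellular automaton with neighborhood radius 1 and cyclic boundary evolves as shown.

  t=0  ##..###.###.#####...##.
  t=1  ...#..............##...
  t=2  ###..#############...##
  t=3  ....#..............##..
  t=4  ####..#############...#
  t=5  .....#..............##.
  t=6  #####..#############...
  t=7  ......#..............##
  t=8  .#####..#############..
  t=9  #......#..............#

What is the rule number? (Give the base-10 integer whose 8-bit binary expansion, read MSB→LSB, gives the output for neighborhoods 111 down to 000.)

3

  [7] ### => .  t=0,i=5
  [6] ##. => .  t=0,i=1
  [5] #.# => .  t=0,i=7
  [4] #.. => .  t=0,i=2
  [3] .## => .  t=0,i=0
  [2] .#. => .  t=1,i=3
  [1] ..# => #  t=0,i=3
  [0] ... => #  t=0,i=18
  bits 00000011 = 3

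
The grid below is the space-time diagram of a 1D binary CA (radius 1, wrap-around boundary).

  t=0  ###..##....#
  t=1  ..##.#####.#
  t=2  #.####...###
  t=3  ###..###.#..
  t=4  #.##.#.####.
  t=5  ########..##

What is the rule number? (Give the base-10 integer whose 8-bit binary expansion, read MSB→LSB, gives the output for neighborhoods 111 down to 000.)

125

  ###|.  b7=0 t=0,i=0
  ##.|#  b6=1 t=0,i=2
  #.#|#  b5=1 t=1,i=4
  #..|#  b4=1 t=0,i=3
  .##|#  b3=1 t=0,i=5
  .#.|#  b2=1 t=1,i=11
  ..#|.  b1=0 t=0,i=4
  ...|#  b0=1 t=0,i=8
  bits 01111101 = 125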